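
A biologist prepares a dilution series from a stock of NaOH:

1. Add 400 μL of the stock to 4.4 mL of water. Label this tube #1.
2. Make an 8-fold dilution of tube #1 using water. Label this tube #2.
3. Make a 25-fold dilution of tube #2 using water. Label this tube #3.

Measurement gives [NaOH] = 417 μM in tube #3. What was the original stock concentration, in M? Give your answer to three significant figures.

Step 1: 400 μL + 4.4 mL = 4800 μL total → factor 4800/400 = 12
Step 2: 8-fold → factor 8
Step 3: 25-fold → factor 25
Overall dilution factor = 12 × 8 × 25 = 2400
Stock = 417 μM × 2400 = 1.001 × 10^6 μM = 1.00 M

1.00 M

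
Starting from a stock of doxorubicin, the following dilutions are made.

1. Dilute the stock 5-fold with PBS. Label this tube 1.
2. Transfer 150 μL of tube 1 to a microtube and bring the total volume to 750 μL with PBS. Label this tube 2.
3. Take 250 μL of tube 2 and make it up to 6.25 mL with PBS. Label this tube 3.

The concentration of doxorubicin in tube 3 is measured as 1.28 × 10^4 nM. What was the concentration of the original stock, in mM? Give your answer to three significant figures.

Step 1: 5-fold → factor 5
Step 2: 150 μL brought to 750 μL → factor 750/150 = 5
Step 3: 250 μL brought to 6.25 mL → factor 6250/250 = 25
Overall dilution factor = 5 × 5 × 25 = 625
Stock = 1.28 × 10^4 nM × 625 = 8.000 × 10^6 nM = 8.00 mM

8.00 mM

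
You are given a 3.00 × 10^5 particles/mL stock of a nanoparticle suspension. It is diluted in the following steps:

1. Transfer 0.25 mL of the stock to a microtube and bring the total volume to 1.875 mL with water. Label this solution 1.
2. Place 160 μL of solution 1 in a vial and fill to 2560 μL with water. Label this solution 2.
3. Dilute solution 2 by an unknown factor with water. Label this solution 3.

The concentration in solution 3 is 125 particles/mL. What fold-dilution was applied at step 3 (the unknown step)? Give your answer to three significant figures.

Step 1: 0.25 mL brought to 1.875 mL → factor 1.875/0.25 = 7.5
Step 2: 160 μL brought to 2560 μL → factor 2560/160 = 16
Step 3: unknown factor x
Product of known-step factors = 120
Overall factor = 3.00 × 10^5 particles/mL / (125 particles/mL) = 2400
x = 2400 / 120 = 20.0

20.0-fold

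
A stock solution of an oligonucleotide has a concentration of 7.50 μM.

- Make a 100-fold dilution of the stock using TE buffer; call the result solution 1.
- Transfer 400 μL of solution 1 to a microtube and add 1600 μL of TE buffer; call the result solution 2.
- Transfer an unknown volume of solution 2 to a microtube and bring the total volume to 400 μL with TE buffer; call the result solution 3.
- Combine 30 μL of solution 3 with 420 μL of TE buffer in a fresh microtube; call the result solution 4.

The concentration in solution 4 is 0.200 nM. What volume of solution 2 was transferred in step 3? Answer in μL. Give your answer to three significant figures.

80.0 μL

Step 1: 100-fold → factor 100
Step 2: 400 μL + 1600 μL = 2000 μL total → factor 2000/400 = 5
Step 3: v brought to 400 μL → factor = 400 μL/v
Step 4: 30 μL + 420 μL = 450 μL total → factor 450/30 = 15
Product of known-step factors = 7500
Overall factor = 7.50 μM / (0.200 nM) = 37500
Step-3 factor = 37500 / 7500 = 5
v = 400 μL / 5 = 80.0 μL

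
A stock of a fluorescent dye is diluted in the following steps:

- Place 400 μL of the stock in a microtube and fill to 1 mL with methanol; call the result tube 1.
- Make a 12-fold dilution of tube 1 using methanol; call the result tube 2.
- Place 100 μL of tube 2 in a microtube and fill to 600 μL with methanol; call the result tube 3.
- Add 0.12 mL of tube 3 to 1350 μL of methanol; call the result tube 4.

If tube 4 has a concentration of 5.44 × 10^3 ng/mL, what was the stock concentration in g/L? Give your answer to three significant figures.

12.0 g/L

Step 1: 400 μL brought to 1 mL → factor 1000/400 = 2.5
Step 2: 12-fold → factor 12
Step 3: 100 μL brought to 600 μL → factor 600/100 = 6
Step 4: 0.12 mL + 1350 μL = 1.47 mL total → factor 1.47/0.12 = 12.25
Overall dilution factor = 2.5 × 12 × 6 × 12.25 = 2205
Stock = 5.44 × 10^3 ng/mL × 2205 = 1.200 × 10^7 ng/mL = 12.0 g/L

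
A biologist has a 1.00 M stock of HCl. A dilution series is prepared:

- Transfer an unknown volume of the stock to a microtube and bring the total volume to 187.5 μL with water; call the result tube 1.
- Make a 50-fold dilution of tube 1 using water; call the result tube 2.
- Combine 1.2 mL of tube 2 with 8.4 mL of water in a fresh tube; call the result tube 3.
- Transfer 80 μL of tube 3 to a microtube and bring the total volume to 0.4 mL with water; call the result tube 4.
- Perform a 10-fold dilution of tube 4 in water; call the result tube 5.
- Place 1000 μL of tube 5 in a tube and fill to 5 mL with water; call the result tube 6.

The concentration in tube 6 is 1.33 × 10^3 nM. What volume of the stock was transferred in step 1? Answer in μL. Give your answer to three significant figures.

24.9 μL

Step 1: v brought to 187.5 μL → factor = 187.5 μL/v
Step 2: 50-fold → factor 50
Step 3: 1.2 mL + 8.4 mL = 9.6 mL total → factor 9.6/1.2 = 8
Step 4: 80 μL brought to 0.4 mL → factor 400/80 = 5
Step 5: 10-fold → factor 10
Step 6: 1000 μL brought to 5 mL → factor 5000/1000 = 5
Product of known-step factors = 1 × 10^5
Overall factor = 1.00 M / (1.33 × 10^3 nM) = 7.5188 × 10^5
Step-1 factor = 7.5188 × 10^5 / 1 × 10^5 = 7.5188
v = 187.5 μL / 7.5188 = 24.9 μL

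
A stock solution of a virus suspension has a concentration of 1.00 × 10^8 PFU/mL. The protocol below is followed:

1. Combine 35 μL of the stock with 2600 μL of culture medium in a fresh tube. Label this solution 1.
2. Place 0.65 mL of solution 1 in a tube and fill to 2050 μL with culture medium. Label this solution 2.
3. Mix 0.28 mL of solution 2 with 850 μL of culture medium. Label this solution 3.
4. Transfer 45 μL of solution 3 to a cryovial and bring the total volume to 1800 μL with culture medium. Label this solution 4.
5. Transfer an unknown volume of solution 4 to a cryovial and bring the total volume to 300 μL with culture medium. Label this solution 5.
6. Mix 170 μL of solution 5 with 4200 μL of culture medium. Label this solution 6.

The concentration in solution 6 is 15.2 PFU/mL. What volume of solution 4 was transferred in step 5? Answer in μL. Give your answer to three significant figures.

Step 1: 35 μL + 2600 μL = 2635 μL total → factor 2635/35 = 75.286
Step 2: 0.65 mL brought to 2050 μL → factor 2.05/0.65 = 3.1538
Step 3: 0.28 mL + 850 μL = 1.13 mL total → factor 1.13/0.28 = 4.0357
Step 4: 45 μL brought to 1800 μL → factor 1800/45 = 40
Step 5: v brought to 300 μL → factor = 300 μL/v
Step 6: 170 μL + 4200 μL = 4370 μL total → factor 4370/170 = 25.706
Product of known-step factors = 9.8529 × 10^5
Overall factor = 1.00 × 10^8 PFU/mL / (15.2 PFU/mL) = 6.5789 × 10^6
Step-5 factor = 6.5789 × 10^6 / 9.8529 × 10^5 = 6.6771
v = 300 μL / 6.6771 = 44.9 μL

44.9 μL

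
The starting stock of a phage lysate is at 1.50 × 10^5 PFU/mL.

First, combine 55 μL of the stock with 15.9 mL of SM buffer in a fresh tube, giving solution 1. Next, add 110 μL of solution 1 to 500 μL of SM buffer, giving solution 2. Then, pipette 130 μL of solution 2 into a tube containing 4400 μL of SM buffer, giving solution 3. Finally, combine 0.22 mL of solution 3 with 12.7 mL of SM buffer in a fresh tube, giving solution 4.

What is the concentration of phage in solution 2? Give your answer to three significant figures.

93.2 PFU/mL

Step 1: 55 μL + 15.9 mL = 15955 μL total → factor 15955/55 = 290.09
Step 2: 110 μL + 500 μL = 610 μL total → factor 610/110 = 5.5455
Dilution factor through solution 2 = 290.09 × 5.5455 = 1608.7
[solution 2] = 1.50 × 10^5 PFU/mL / 1608.7 = 93.2 PFU/mL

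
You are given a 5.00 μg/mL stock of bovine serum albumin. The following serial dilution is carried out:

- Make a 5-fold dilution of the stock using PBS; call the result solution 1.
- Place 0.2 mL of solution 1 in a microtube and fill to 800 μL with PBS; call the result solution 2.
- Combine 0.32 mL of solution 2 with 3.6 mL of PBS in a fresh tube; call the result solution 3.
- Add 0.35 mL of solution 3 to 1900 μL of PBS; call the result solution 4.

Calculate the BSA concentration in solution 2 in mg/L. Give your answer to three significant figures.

0.250 mg/L

Step 1: 5-fold → factor 5
Step 2: 0.2 mL brought to 800 μL → factor 0.8/0.2 = 4
Dilution factor through solution 2 = 5 × 4 = 20
[solution 2] = 5.00 μg/mL / 20 = 0.2500 μg/mL = 0.250 mg/L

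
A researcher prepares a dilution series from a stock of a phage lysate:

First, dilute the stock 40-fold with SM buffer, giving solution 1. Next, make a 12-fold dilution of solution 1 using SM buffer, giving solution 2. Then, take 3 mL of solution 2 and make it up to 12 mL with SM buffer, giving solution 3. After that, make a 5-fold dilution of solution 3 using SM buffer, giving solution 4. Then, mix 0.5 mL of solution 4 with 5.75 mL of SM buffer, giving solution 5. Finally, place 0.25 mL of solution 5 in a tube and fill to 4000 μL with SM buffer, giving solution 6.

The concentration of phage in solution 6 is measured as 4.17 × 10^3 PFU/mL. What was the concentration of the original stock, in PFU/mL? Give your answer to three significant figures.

8.01 × 10^9 PFU/mL

Step 1: 40-fold → factor 40
Step 2: 12-fold → factor 12
Step 3: 3 mL brought to 12 mL → factor 12/3 = 4
Step 4: 5-fold → factor 5
Step 5: 0.5 mL + 5.75 mL = 6.25 mL total → factor 6.25/0.5 = 12.5
Step 6: 0.25 mL brought to 4000 μL → factor 4/0.25 = 16
Overall dilution factor = 40 × 12 × 4 × 5 × 12.5 × 16 = 1.92 × 10^6
Stock = 4.17 × 10^3 PFU/mL × 1.92 × 10^6 = 8.01 × 10^9 PFU/mL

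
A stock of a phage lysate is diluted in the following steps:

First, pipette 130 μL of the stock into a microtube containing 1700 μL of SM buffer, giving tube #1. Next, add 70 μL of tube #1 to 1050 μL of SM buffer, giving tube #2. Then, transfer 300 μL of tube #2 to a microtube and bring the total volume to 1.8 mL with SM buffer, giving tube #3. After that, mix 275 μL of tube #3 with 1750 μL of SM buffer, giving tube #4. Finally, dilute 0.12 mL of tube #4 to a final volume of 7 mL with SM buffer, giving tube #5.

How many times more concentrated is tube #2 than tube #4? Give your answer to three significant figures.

Step 1: 130 μL + 1700 μL = 1830 μL total → factor 1830/130 = 14.077
Step 2: 70 μL + 1050 μL = 1120 μL total → factor 1120/70 = 16
Step 3: 300 μL brought to 1.8 mL → factor 1800/300 = 6
Step 4: 275 μL + 1750 μL = 2025 μL total → factor 2025/275 = 7.3636
Dilution factor to tube #2 = 225.23; to tube #4 = 9951.1
[tube #2]/[tube #4] = (factor to tube #4)/(factor to tube #2) = 9951.1/225.23 = 44.2

44.2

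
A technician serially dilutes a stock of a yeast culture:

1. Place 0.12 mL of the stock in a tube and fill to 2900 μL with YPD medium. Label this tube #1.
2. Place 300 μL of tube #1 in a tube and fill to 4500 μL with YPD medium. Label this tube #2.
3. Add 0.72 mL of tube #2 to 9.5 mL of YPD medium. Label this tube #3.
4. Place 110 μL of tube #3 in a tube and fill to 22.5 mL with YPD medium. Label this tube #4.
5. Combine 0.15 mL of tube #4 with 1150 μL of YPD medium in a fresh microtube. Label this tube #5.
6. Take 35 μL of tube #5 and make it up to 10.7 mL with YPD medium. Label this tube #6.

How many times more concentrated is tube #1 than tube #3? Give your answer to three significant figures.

Step 1: 0.12 mL brought to 2900 μL → factor 2.9/0.12 = 24.167
Step 2: 300 μL brought to 4500 μL → factor 4500/300 = 15
Step 3: 0.72 mL + 9.5 mL = 10.22 mL total → factor 10.22/0.72 = 14.194
Dilution factor to tube #1 = 24.167; to tube #3 = 5145.5
[tube #1]/[tube #3] = (factor to tube #3)/(factor to tube #1) = 5145.5/24.167 = 213

213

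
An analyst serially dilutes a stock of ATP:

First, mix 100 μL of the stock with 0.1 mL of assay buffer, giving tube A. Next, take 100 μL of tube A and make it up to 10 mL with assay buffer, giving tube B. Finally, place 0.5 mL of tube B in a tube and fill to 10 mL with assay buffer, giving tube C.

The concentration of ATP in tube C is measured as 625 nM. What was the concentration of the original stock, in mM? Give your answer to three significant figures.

Step 1: 100 μL + 0.1 mL = 200 μL total → factor 200/100 = 2
Step 2: 100 μL brought to 10 mL → factor 10000/100 = 100
Step 3: 0.5 mL brought to 10 mL → factor 10/0.5 = 20
Overall dilution factor = 2 × 100 × 20 = 4000
Stock = 625 nM × 4000 = 2.500 × 10^6 nM = 2.50 mM

2.50 mM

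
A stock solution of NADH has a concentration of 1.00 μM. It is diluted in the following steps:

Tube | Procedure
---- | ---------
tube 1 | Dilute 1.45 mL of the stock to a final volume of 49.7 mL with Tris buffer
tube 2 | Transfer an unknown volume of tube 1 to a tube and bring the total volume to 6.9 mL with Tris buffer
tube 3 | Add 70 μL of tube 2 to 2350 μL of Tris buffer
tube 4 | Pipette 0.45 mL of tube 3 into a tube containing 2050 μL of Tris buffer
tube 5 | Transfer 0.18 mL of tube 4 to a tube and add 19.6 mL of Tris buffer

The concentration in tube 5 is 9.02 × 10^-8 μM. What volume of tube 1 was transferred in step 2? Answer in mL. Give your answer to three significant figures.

0.450 mL

Step 1: 1.45 mL brought to 49.7 mL → factor 49.7/1.45 = 34.276
Step 2: v brought to 6.9 mL → factor = 6.9 mL/v
Step 3: 70 μL + 2350 μL = 2420 μL total → factor 2420/70 = 34.571
Step 4: 0.45 mL + 2050 μL = 2.5 mL total → factor 2.5/0.45 = 5.5556
Step 5: 0.18 mL + 19.6 mL = 19.78 mL total → factor 19.78/0.18 = 109.89
Product of known-step factors = 7.2341 × 10^5
Overall factor = 1.00 μM / (9.02 × 10^-8 μM) = 1.1086 × 10^7
Step-2 factor = 1.1086 × 10^7 / 7.2341 × 10^5 = 15.325
v = 6.9 mL / 15.325 = 0.450 mL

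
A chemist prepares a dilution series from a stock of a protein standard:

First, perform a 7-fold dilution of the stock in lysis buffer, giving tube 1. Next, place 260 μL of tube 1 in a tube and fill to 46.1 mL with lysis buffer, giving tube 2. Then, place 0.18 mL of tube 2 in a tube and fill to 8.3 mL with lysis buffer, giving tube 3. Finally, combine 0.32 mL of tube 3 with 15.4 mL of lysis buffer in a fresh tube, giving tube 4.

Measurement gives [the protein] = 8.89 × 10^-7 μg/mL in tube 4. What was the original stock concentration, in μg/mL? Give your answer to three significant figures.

Step 1: 7-fold → factor 7
Step 2: 260 μL brought to 46.1 mL → factor 46100/260 = 177.31
Step 3: 0.18 mL brought to 8.3 mL → factor 8.3/0.18 = 46.111
Step 4: 0.32 mL + 15.4 mL = 15.72 mL total → factor 15.72/0.32 = 49.125
Overall dilution factor = 7 × 177.31 × 46.111 × 49.125 = 2.8115 × 10^6
Stock = 8.89 × 10^-7 μg/mL × 2.8115 × 10^6 = 2.50 μg/mL

2.50 μg/mL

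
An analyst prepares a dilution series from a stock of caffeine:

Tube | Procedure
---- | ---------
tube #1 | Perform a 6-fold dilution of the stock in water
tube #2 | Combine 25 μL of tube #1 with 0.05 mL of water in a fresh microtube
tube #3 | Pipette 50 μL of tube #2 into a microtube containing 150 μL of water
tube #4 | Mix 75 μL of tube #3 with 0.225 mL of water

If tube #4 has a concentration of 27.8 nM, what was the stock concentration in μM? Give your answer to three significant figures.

8.01 μM

Step 1: 6-fold → factor 6
Step 2: 25 μL + 0.05 mL = 75 μL total → factor 75/25 = 3
Step 3: 50 μL + 150 μL = 200 μL total → factor 200/50 = 4
Step 4: 75 μL + 0.225 mL = 300 μL total → factor 300/75 = 4
Overall dilution factor = 6 × 3 × 4 × 4 = 288
Stock = 27.8 nM × 288 = 8006 nM = 8.01 μM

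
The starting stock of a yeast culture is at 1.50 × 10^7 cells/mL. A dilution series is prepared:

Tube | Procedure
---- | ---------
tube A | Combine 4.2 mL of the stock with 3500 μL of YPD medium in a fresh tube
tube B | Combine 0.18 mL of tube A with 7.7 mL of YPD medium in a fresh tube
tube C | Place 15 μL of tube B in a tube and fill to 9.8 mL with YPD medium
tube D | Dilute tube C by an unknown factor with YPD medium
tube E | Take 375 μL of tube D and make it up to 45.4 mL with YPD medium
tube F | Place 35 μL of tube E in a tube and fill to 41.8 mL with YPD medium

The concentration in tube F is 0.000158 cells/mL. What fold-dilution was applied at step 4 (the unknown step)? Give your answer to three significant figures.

Step 1: 4.2 mL + 3500 μL = 7.7 mL total → factor 7.7/4.2 = 1.8333
Step 2: 0.18 mL + 7.7 mL = 7.88 mL total → factor 7.88/0.18 = 43.778
Step 3: 15 μL brought to 9.8 mL → factor 9800/15 = 653.33
Step 4: unknown factor x
Step 5: 375 μL brought to 45.4 mL → factor 45400/375 = 121.07
Step 6: 35 μL brought to 41.8 mL → factor 41800/35 = 1194.3
Product of known-step factors = 7.5816 × 10^9
Overall factor = 1.50 × 10^7 cells/mL / (0.000158 cells/mL) = 9.4937 × 10^10
x = 9.4937 × 10^10 / 7.5816 × 10^9 = 12.5

12.5-fold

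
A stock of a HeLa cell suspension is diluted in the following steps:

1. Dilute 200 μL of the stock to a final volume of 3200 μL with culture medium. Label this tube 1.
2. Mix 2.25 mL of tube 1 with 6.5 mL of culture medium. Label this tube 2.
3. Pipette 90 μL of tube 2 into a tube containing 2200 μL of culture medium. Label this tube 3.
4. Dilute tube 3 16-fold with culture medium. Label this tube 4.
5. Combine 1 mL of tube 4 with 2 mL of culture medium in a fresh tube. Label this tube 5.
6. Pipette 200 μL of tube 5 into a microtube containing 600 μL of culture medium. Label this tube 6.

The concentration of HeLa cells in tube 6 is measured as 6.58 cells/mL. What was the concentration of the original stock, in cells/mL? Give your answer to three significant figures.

Step 1: 200 μL brought to 3200 μL → factor 3200/200 = 16
Step 2: 2.25 mL + 6.5 mL = 8.75 mL total → factor 8.75/2.25 = 3.8889
Step 3: 90 μL + 2200 μL = 2290 μL total → factor 2290/90 = 25.444
Step 4: 16-fold → factor 16
Step 5: 1 mL + 2 mL = 3 mL total → factor 3/1 = 3
Step 6: 200 μL + 600 μL = 800 μL total → factor 800/200 = 4
Overall dilution factor = 16 × 3.8889 × 25.444 × 16 × 3 × 4 = 3.0398 × 10^5
Stock = 6.58 cells/mL × 3.0398 × 10^5 = 2.00 × 10^6 cells/mL

2.00 × 10^6 cells/mL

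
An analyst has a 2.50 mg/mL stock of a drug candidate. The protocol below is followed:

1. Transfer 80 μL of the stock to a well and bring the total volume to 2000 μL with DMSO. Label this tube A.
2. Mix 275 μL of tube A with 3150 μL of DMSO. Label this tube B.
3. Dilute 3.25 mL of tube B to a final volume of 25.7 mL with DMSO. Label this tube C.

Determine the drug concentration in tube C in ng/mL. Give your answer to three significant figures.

1.02 × 10^3 ng/mL

Step 1: 80 μL brought to 2000 μL → factor 2000/80 = 25
Step 2: 275 μL + 3150 μL = 3425 μL total → factor 3425/275 = 12.455
Step 3: 3.25 mL brought to 25.7 mL → factor 25.7/3.25 = 7.9077
Overall dilution factor = 25 × 12.455 × 7.9077 = 2462.2
Final = 2.50 mg/mL / 2462.2 = 0.001015 mg/mL = 1.02 × 10^3 ng/mL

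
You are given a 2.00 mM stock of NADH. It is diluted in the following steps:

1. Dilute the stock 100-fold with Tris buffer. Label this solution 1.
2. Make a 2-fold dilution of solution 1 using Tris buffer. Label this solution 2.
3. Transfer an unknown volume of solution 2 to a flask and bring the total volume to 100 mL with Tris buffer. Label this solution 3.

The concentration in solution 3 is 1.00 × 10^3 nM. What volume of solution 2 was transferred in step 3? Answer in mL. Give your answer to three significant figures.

10.0 mL

Step 1: 100-fold → factor 100
Step 2: 2-fold → factor 2
Step 3: v brought to 100 mL → factor = 100 mL/v
Product of known-step factors = 200
Overall factor = 2.00 mM / (1.00 × 10^3 nM) = 2000
Step-3 factor = 2000 / 200 = 10
v = 100 mL / 10 = 10.0 mL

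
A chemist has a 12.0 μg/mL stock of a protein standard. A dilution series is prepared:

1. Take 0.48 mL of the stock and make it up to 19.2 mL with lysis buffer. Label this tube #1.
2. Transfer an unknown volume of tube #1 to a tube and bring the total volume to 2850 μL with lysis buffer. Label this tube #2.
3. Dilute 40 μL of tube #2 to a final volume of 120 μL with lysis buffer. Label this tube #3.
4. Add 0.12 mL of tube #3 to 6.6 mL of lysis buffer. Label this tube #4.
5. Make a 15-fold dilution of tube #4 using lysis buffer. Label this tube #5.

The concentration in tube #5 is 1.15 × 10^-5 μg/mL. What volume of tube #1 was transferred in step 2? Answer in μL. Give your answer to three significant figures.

Step 1: 0.48 mL brought to 19.2 mL → factor 19.2/0.48 = 40
Step 2: v brought to 2850 μL → factor = 2850 μL/v
Step 3: 40 μL brought to 120 μL → factor 120/40 = 3
Step 4: 0.12 mL + 6.6 mL = 6.72 mL total → factor 6.72/0.12 = 56
Step 5: 15-fold → factor 15
Product of known-step factors = 1.008 × 10^5
Overall factor = 12.0 μg/mL / (1.15 × 10^-5 μg/mL) = 1.0435 × 10^6
Step-2 factor = 1.0435 × 10^6 / 1.008 × 10^5 = 10.352
v = 2850 μL / 10.352 = 275 μL

275 μL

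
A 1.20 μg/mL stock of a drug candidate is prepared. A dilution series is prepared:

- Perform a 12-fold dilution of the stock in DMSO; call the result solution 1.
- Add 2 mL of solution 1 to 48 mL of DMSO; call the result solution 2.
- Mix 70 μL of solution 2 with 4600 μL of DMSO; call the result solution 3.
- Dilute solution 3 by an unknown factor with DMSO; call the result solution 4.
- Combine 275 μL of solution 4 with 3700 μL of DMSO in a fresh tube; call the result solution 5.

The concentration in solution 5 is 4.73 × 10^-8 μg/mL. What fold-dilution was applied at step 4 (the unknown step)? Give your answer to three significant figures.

87.7-fold

Step 1: 12-fold → factor 12
Step 2: 2 mL + 48 mL = 50 mL total → factor 50/2 = 25
Step 3: 70 μL + 4600 μL = 4670 μL total → factor 4670/70 = 66.714
Step 4: unknown factor x
Step 5: 275 μL + 3700 μL = 3975 μL total → factor 3975/275 = 14.455
Product of known-step factors = 2.893 × 10^5
Overall factor = 1.20 μg/mL / (4.73 × 10^-8 μg/mL) = 2.537 × 10^7
x = 2.537 × 10^7 / 2.893 × 10^5 = 87.7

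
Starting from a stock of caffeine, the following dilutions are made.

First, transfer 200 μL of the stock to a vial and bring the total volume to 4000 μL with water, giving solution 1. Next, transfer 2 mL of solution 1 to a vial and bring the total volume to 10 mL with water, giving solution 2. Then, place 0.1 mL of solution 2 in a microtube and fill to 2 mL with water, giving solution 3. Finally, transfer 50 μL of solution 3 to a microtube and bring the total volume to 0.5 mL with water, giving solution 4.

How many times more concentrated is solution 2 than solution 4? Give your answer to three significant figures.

Step 1: 200 μL brought to 4000 μL → factor 4000/200 = 20
Step 2: 2 mL brought to 10 mL → factor 10/2 = 5
Step 3: 0.1 mL brought to 2 mL → factor 2/0.1 = 20
Step 4: 50 μL brought to 0.5 mL → factor 500/50 = 10
Dilution factor to solution 2 = 100; to solution 4 = 20000
[solution 2]/[solution 4] = (factor to solution 4)/(factor to solution 2) = 20000/100 = 200

200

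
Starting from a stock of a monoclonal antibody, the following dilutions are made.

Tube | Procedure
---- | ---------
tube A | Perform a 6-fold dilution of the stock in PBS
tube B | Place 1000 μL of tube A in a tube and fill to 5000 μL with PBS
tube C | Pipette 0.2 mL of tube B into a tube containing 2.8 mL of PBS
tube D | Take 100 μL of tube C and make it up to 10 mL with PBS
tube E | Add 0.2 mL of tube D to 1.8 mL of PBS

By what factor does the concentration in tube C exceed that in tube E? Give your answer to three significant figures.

1.00 × 10^3

Step 1: 6-fold → factor 6
Step 2: 1000 μL brought to 5000 μL → factor 5000/1000 = 5
Step 3: 0.2 mL + 2.8 mL = 3 mL total → factor 3/0.2 = 15
Step 4: 100 μL brought to 10 mL → factor 10000/100 = 100
Step 5: 0.2 mL + 1.8 mL = 2 mL total → factor 2/0.2 = 10
Dilution factor to tube C = 450; to tube E = 4.5 × 10^5
[tube C]/[tube E] = (factor to tube E)/(factor to tube C) = 4.5 × 10^5/450 = 1.00 × 10^3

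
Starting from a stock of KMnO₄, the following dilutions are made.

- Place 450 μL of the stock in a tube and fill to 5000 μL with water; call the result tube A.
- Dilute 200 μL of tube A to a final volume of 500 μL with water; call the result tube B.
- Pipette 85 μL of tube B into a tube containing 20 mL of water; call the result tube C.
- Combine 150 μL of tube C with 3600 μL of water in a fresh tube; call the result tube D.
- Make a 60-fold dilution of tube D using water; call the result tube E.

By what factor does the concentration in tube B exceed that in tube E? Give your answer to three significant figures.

Step 1: 450 μL brought to 5000 μL → factor 5000/450 = 11.111
Step 2: 200 μL brought to 500 μL → factor 500/200 = 2.5
Step 3: 85 μL + 20 mL = 20085 μL total → factor 20085/85 = 236.29
Step 4: 150 μL + 3600 μL = 3750 μL total → factor 3750/150 = 25
Step 5: 60-fold → factor 60
Dilution factor to tube B = 27.778; to tube E = 9.8456 × 10^6
[tube B]/[tube E] = (factor to tube E)/(factor to tube B) = 9.8456 × 10^6/27.778 = 3.54 × 10^5

3.54 × 10^5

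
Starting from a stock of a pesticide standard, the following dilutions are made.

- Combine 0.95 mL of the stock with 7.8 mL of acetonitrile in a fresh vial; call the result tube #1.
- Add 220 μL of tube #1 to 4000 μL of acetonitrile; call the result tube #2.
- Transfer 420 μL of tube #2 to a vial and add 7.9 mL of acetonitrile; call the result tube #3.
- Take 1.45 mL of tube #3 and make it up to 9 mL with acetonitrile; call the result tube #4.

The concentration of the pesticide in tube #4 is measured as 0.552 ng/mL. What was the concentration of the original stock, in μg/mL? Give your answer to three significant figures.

Step 1: 0.95 mL + 7.8 mL = 8.75 mL total → factor 8.75/0.95 = 9.2105
Step 2: 220 μL + 4000 μL = 4220 μL total → factor 4220/220 = 19.182
Step 3: 420 μL + 7.9 mL = 8320 μL total → factor 8320/420 = 19.81
Step 4: 1.45 mL brought to 9 mL → factor 9/1.45 = 6.2069
Overall dilution factor = 9.2105 × 19.182 × 19.81 × 6.2069 = 21723
Stock = 0.552 ng/mL × 21723 = 1.199 × 10^4 ng/mL = 12.0 μg/mL

12.0 μg/mL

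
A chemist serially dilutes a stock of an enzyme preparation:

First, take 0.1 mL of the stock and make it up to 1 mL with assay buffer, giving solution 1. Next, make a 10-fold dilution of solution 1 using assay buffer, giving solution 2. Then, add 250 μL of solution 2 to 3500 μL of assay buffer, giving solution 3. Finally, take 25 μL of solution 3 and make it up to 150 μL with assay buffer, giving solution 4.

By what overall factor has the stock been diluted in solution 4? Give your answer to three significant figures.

9.00 × 10^3

Step 1: 0.1 mL brought to 1 mL → factor 1/0.1 = 10
Step 2: 10-fold → factor 10
Step 3: 250 μL + 3500 μL = 3750 μL total → factor 3750/250 = 15
Step 4: 25 μL brought to 150 μL → factor 150/25 = 6
Overall dilution factor = 10 × 10 × 15 × 6 = 9000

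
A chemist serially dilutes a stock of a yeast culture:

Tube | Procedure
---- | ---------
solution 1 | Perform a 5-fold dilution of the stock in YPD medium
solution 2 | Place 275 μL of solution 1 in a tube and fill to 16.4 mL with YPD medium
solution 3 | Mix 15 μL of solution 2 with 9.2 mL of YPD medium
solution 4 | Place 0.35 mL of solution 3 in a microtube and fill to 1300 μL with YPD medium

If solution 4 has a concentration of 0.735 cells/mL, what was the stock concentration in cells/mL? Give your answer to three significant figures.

Step 1: 5-fold → factor 5
Step 2: 275 μL brought to 16.4 mL → factor 16400/275 = 59.636
Step 3: 15 μL + 9.2 mL = 9215 μL total → factor 9215/15 = 614.33
Step 4: 0.35 mL brought to 1300 μL → factor 1.3/0.35 = 3.7143
Overall dilution factor = 5 × 59.636 × 614.33 × 3.7143 = 6.8039 × 10^5
Stock = 0.735 cells/mL × 6.8039 × 10^5 = 5.00 × 10^5 cells/mL

5.00 × 10^5 cells/mL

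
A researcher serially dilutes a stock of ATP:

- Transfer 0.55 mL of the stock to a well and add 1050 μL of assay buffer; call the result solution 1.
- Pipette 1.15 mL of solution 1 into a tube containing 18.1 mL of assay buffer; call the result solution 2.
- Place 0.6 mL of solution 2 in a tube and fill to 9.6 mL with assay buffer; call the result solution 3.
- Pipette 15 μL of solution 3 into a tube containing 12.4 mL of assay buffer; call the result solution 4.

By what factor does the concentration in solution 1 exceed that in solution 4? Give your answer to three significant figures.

2.22 × 10^5

Step 1: 0.55 mL + 1050 μL = 1.6 mL total → factor 1.6/0.55 = 2.9091
Step 2: 1.15 mL + 18.1 mL = 19.25 mL total → factor 19.25/1.15 = 16.739
Step 3: 0.6 mL brought to 9.6 mL → factor 9.6/0.6 = 16
Step 4: 15 μL + 12.4 mL = 12415 μL total → factor 12415/15 = 827.67
Dilution factor to solution 1 = 2.9091; to solution 4 = 6.4486 × 10^5
[solution 1]/[solution 4] = (factor to solution 4)/(factor to solution 1) = 6.4486 × 10^5/2.9091 = 2.22 × 10^5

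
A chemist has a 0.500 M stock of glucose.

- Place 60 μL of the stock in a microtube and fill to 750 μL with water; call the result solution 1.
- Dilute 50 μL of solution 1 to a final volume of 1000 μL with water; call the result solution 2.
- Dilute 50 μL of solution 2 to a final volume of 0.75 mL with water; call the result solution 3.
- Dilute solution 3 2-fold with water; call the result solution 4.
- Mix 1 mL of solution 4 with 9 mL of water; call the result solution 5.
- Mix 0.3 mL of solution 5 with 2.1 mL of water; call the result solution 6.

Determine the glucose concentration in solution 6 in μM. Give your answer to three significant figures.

0.833 μM

Step 1: 60 μL brought to 750 μL → factor 750/60 = 12.5
Step 2: 50 μL brought to 1000 μL → factor 1000/50 = 20
Step 3: 50 μL brought to 0.75 mL → factor 750/50 = 15
Step 4: 2-fold → factor 2
Step 5: 1 mL + 9 mL = 10 mL total → factor 10/1 = 10
Step 6: 0.3 mL + 2.1 mL = 2.4 mL total → factor 2.4/0.3 = 8
Overall dilution factor = 12.5 × 20 × 15 × 2 × 10 × 8 = 6 × 10^5
Final = 0.500 M / 6 × 10^5 = 8.333 × 10^-7 M = 0.833 μM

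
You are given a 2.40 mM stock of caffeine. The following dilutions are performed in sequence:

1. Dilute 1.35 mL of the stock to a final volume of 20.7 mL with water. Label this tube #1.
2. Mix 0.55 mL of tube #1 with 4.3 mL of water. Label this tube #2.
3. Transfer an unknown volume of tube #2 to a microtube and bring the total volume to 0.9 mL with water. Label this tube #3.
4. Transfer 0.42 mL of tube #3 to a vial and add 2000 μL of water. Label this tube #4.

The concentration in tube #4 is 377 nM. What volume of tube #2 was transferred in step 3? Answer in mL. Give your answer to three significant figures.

0.110 mL

Step 1: 1.35 mL brought to 20.7 mL → factor 20.7/1.35 = 15.333
Step 2: 0.55 mL + 4.3 mL = 4.85 mL total → factor 4.85/0.55 = 8.8182
Step 3: v brought to 0.9 mL → factor = 0.9 mL/v
Step 4: 0.42 mL + 2000 μL = 2.42 mL total → factor 2.42/0.42 = 5.7619
Product of known-step factors = 779.08
Overall factor = 2.40 mM / (377 nM) = 6366
Step-3 factor = 6366 / 779.08 = 8.1712
v = 0.9 mL / 8.1712 = 0.110 mL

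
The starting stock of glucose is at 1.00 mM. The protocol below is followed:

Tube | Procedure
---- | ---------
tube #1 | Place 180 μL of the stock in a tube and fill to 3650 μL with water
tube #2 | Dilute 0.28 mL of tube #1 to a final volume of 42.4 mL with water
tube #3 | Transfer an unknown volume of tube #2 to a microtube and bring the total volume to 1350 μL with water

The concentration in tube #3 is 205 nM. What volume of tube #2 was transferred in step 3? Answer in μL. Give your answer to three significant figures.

Step 1: 180 μL brought to 3650 μL → factor 3650/180 = 20.278
Step 2: 0.28 mL brought to 42.4 mL → factor 42.4/0.28 = 151.43
Step 3: v brought to 1350 μL → factor = 1350 μL/v
Product of known-step factors = 3070.6
Overall factor = 1.00 mM / (205 nM) = 4878
Step-3 factor = 4878 / 3070.6 = 1.5886
v = 1350 μL / 1.5886 = 850 μL

850 μL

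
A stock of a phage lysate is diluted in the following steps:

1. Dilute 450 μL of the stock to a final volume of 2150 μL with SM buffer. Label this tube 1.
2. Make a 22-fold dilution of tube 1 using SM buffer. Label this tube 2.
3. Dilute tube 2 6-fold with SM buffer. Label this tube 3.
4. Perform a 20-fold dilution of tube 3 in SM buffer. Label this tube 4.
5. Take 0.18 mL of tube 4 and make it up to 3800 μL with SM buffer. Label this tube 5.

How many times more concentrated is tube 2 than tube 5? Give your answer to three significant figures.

Step 1: 450 μL brought to 2150 μL → factor 2150/450 = 4.7778
Step 2: 22-fold → factor 22
Step 3: 6-fold → factor 6
Step 4: 20-fold → factor 20
Step 5: 0.18 mL brought to 3800 μL → factor 3.8/0.18 = 21.111
Dilution factor to tube 2 = 105.11; to tube 5 = 2.6628 × 10^5
[tube 2]/[tube 5] = (factor to tube 5)/(factor to tube 2) = 2.6628 × 10^5/105.11 = 2.53 × 10^3

2.53 × 10^3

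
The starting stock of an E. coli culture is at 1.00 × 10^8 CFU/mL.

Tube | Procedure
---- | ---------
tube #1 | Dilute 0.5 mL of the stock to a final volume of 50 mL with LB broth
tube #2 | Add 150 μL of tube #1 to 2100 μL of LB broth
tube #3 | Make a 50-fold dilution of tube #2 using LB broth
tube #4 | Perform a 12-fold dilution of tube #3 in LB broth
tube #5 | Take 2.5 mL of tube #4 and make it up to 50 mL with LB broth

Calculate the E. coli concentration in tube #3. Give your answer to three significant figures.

1.33 × 10^3 CFU/mL

Step 1: 0.5 mL brought to 50 mL → factor 50/0.5 = 100
Step 2: 150 μL + 2100 μL = 2250 μL total → factor 2250/150 = 15
Step 3: 50-fold → factor 50
Dilution factor through tube #3 = 100 × 15 × 50 = 75000
[tube #3] = 1.00 × 10^8 CFU/mL / 75000 = 1.33 × 10^3 CFU/mL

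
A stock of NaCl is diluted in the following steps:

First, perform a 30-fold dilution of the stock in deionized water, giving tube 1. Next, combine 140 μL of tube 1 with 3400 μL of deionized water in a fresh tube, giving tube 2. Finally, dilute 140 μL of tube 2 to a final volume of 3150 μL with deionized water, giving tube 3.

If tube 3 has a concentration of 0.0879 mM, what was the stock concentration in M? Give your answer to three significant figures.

1.50 M

Step 1: 30-fold → factor 30
Step 2: 140 μL + 3400 μL = 3540 μL total → factor 3540/140 = 25.286
Step 3: 140 μL brought to 3150 μL → factor 3150/140 = 22.5
Overall dilution factor = 30 × 25.286 × 22.5 = 17068
Stock = 0.0879 mM × 17068 = 1500 mM = 1.50 M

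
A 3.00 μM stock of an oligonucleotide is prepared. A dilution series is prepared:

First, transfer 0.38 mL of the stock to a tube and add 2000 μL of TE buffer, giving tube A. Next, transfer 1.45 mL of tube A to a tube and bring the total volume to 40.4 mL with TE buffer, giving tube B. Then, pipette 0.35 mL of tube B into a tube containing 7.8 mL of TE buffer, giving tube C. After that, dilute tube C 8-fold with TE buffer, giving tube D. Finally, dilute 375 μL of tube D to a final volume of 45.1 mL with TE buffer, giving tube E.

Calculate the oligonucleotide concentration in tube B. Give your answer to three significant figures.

Step 1: 0.38 mL + 2000 μL = 2.38 mL total → factor 2.38/0.38 = 6.2632
Step 2: 1.45 mL brought to 40.4 mL → factor 40.4/1.45 = 27.862
Dilution factor through tube B = 6.2632 × 27.862 = 174.5
[tube B] = 3.00 μM / 174.5 = 0.0172 μM

0.0172 μM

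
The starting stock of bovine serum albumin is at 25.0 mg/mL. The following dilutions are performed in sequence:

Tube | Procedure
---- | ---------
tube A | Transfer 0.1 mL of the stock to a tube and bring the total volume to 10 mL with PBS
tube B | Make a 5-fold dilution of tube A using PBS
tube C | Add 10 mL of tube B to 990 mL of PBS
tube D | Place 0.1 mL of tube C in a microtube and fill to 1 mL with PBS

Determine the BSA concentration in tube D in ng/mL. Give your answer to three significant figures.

Step 1: 0.1 mL brought to 10 mL → factor 10/0.1 = 100
Step 2: 5-fold → factor 5
Step 3: 10 mL + 990 mL = 1000 mL total → factor 1000/10 = 100
Step 4: 0.1 mL brought to 1 mL → factor 1/0.1 = 10
Overall dilution factor = 100 × 5 × 100 × 10 = 5 × 10^5
Final = 25.0 mg/mL / 5 × 10^5 = 5.000 × 10^-5 mg/mL = 50.0 ng/mL

50.0 ng/mL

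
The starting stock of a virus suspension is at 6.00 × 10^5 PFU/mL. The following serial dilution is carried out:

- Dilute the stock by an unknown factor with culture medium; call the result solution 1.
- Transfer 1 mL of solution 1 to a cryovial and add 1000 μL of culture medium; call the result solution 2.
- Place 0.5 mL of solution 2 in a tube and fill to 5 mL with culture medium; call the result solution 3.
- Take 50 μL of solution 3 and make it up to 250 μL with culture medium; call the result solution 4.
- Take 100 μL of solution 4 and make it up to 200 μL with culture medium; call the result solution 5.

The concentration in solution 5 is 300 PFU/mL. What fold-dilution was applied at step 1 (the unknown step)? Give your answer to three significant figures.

Step 1: unknown factor x
Step 2: 1 mL + 1000 μL = 2 mL total → factor 2/1 = 2
Step 3: 0.5 mL brought to 5 mL → factor 5/0.5 = 10
Step 4: 50 μL brought to 250 μL → factor 250/50 = 5
Step 5: 100 μL brought to 200 μL → factor 200/100 = 2
Product of known-step factors = 200
Overall factor = 6.00 × 10^5 PFU/mL / (300 PFU/mL) = 2000
x = 2000 / 200 = 10.0

10.0-fold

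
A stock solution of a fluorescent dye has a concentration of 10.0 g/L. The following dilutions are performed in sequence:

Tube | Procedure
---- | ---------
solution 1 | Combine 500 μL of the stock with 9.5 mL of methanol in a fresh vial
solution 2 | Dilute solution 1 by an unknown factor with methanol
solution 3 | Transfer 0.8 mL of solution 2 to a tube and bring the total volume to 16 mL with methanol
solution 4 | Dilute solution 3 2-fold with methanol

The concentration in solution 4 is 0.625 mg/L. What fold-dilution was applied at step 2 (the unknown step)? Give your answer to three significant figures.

Step 1: 500 μL + 9.5 mL = 10000 μL total → factor 10000/500 = 20
Step 2: unknown factor x
Step 3: 0.8 mL brought to 16 mL → factor 16/0.8 = 20
Step 4: 2-fold → factor 2
Product of known-step factors = 800
Overall factor = 10.0 g/L / (0.625 mg/L) = 16000
x = 16000 / 800 = 20.0

20.0-fold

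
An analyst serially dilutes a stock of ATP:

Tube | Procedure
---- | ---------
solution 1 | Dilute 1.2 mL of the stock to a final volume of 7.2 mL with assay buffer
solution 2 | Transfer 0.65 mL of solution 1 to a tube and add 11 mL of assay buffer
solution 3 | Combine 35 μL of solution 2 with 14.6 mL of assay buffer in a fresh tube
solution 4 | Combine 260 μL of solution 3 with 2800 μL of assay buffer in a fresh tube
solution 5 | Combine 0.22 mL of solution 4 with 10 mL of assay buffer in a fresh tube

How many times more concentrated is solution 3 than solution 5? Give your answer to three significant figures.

547

Step 1: 1.2 mL brought to 7.2 mL → factor 7.2/1.2 = 6
Step 2: 0.65 mL + 11 mL = 11.65 mL total → factor 11.65/0.65 = 17.923
Step 3: 35 μL + 14.6 mL = 14635 μL total → factor 14635/35 = 418.14
Step 4: 260 μL + 2800 μL = 3060 μL total → factor 3060/260 = 11.769
Step 5: 0.22 mL + 10 mL = 10.22 mL total → factor 10.22/0.22 = 46.455
Dilution factor to solution 3 = 44966; to solution 5 = 2.4585 × 10^7
[solution 3]/[solution 5] = (factor to solution 5)/(factor to solution 3) = 2.4585 × 10^7/44966 = 547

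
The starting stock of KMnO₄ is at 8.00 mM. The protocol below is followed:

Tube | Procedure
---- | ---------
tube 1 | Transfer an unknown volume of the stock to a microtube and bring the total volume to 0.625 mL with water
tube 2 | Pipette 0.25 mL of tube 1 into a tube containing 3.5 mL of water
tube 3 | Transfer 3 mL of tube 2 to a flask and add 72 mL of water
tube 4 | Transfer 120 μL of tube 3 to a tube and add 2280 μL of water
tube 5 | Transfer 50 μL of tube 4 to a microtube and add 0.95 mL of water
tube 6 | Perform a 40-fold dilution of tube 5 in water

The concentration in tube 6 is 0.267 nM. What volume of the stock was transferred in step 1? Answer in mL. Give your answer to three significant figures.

0.125 mL

Step 1: v brought to 0.625 mL → factor = 0.625 mL/v
Step 2: 0.25 mL + 3.5 mL = 3.75 mL total → factor 3.75/0.25 = 15
Step 3: 3 mL + 72 mL = 75 mL total → factor 75/3 = 25
Step 4: 120 μL + 2280 μL = 2400 μL total → factor 2400/120 = 20
Step 5: 50 μL + 0.95 mL = 1000 μL total → factor 1000/50 = 20
Step 6: 40-fold → factor 40
Product of known-step factors = 6 × 10^6
Overall factor = 8.00 mM / (0.267 nM) = 2.9963 × 10^7
Step-1 factor = 2.9963 × 10^7 / 6 × 10^6 = 4.9938
v = 0.625 mL / 4.9938 = 0.125 mL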